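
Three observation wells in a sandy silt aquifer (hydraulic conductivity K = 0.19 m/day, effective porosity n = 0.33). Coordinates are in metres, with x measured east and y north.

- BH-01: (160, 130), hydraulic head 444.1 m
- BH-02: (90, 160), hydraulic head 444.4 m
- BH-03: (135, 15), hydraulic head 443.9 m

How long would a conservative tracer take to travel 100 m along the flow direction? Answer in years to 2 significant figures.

Differences from BH-01: to BH-02 (Δx, Δy, Δh) = (-70, 30, +0.3); to BH-03 = (-25, -115, -0.2).
Determinant of the coordinate differences = (-70)·(-115) − (-25)·30 = 8800.
∂h/∂x = [(+0.3)·(-115) − (-0.2)·30] / 8800 = -0.003239
∂h/∂y = [(-70)·(-0.2) − (-25)·(+0.3)] / 8800 = +0.002443
|∇h| = √(-0.003239² + 0.002443²) = 0.004057
Seepage velocity v = K·i/n = 0.19 × 0.004057 / 0.33 = 0.002336 m/day.
t = 100 / 0.002336 = 4.281e+04 days = 117 years.

120 years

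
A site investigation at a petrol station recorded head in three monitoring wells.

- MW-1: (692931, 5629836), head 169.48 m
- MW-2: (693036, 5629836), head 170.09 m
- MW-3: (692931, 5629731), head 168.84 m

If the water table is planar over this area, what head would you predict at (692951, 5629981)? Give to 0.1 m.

170.5 m

∂h/∂x = (170.09 − 169.48) / (693036 − 692931) = +0.005810
∂h/∂y = (168.84 − 169.48) / (5629731 − 5629836) = +0.006095
h(692951, 5629981) = 169.48 + (+0.005810)·(20) + (+0.006095)·(145) = 169.48 +0.116 +0.884 = 170.480 m.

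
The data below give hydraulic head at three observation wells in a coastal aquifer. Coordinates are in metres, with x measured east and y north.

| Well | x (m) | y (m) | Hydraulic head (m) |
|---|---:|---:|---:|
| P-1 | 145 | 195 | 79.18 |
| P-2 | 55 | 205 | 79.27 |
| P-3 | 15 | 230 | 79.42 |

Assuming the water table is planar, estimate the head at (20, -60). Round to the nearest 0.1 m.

77.9 m

Differences from P-1: to P-2 (Δx, Δy, Δh) = (-90, 10, +0.09); to P-3 = (-130, 35, +0.24).
Determinant of the coordinate differences = (-90)·35 − (-130)·10 = -1850.
∂h/∂x = [(+0.09)·35 − (+0.24)·10] / -1850 = -0.0004054
∂h/∂y = [(-90)·(+0.24) − (-130)·(+0.09)] / -1850 = +0.005351
h(20, -60) = 79.18 + (-0.0004054)·(-125) + (+0.005351)·(-255) = 79.18 +0.051 -1.365 = 77.866 m.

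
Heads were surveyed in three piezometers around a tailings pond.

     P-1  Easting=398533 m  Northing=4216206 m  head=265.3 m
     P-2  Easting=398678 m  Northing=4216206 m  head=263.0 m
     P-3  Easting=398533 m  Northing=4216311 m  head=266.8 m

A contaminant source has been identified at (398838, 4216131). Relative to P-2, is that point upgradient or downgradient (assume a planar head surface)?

downgradient

∂h/∂x = (263.0 − 265.3) / (398678 − 398533) = -0.01586
∂h/∂y = (266.8 − 265.3) / (4216311 − 4216206) = +0.01429
Head at (398838, 4216131) = 265.3 + (-0.01586)·(305) + (+0.01429)·(-75) = 259.39 m.
That is lower than the 263.0 m at P-2, so the point is downgradient.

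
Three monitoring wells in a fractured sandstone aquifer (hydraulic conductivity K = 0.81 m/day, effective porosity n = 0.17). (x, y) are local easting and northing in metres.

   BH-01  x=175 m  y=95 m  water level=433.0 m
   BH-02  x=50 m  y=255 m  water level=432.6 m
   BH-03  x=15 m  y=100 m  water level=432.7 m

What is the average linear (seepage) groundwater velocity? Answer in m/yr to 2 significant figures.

With h = a·x + b·y + c and BH-01 as origin, the differences give:
  (-125)·a + 160·b = -0.4
  (-160)·a + 5·b = -0.3
Eliminate b (×5 and ×160, subtract): 24975·a = 46.00 → a = ∂h/∂x = +0.001842
Back-substitute: b = ∂h/∂y = -0.001061.
|∇h| = √(0.001842² + -0.001061²) = 0.002126
Seepage velocity v = K·i/n = 0.81 × 0.002126 / 0.17 = 0.01013 m/day = 3.7 m/yr.

3.7 m/yr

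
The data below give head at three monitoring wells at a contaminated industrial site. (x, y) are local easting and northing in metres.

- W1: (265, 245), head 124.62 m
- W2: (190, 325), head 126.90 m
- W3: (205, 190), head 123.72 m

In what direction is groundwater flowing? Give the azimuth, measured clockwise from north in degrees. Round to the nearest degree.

165°

Taking W1 as reference: W2−W1 = (-75, 80, +2.28); W3−W1 = (-60, -55, -0.90).
Determinant of the coordinate differences = (-75)·(-55) − (-60)·80 = 8925.
∂h/∂x = [(+2.28)·(-55) − (-0.90)·80] / 8925 = -0.005983
∂h/∂y = [(-75)·(-0.90) − (-60)·(+2.28)] / 8925 = +0.02289
Flow direction (−∇h) has components (+0.005983 E, -0.02289 N).
Azimuth = atan2(E, N) = atan2(+0.005983, -0.02289) = 165.4° ≈ 165°.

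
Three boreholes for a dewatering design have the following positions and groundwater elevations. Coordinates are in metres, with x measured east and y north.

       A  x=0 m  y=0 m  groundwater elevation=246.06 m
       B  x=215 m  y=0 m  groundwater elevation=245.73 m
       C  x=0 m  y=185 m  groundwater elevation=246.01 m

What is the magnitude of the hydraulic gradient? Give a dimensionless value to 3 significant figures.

0.00156

∂h/∂x = (245.73 − 246.06) / (215 − 0) = -0.001535
∂h/∂y = (246.01 − 246.06) / (185 − 0) = -0.0002703
|∇h| = √(-0.001535² + -0.0002703²) = 0.001559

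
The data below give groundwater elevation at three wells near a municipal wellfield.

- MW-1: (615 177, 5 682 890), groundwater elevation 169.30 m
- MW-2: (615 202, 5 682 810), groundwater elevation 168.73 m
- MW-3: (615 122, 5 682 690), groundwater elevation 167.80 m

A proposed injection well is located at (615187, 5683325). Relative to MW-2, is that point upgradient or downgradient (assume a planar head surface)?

upgradient

With h = a·x + b·y + c and MW-1 as origin, the differences give:
  25·a + (-80)·b = -0.57
  (-55)·a + (-200)·b = -1.50
Eliminate b (×(-200) and ×(-80), subtract): -9400·a = -6.000 → a = ∂h/∂x = +0.0006383
Back-substitute: b = ∂h/∂y = +0.007324.
Head at (615187, 5683325) = 169.30 + (+0.0006383)·(10) + (+0.007324)·(435) = 172.49 m.
That is higher than the 168.73 m at MW-2, so the point is upgradient.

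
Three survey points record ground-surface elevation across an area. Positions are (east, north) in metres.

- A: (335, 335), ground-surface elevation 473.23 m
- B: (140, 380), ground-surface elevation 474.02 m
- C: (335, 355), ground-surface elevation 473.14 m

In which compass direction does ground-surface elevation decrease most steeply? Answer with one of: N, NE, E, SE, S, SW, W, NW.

NE

Three-point gradient (reference A): Δ to B = (-195, 45, +0.79), Δ to C = (0, 20, -0.09).
∂z/∂x = -0.005090, ∂z/∂y = -0.004500 (det = -3900).
Steepest decrease is along −∇f = (+0.005090 E, +0.004500 N) → northeast.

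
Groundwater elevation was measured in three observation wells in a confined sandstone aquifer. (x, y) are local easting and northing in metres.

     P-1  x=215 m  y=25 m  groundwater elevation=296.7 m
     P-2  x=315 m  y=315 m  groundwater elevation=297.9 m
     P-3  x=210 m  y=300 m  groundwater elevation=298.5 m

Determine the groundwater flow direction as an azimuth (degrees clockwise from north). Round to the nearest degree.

With h = a·x + b·y + c and P-1 as origin, the differences give:
  100·a + 290·b = +1.2
  (-5)·a + 275·b = +1.8
Eliminate b (×275 and ×290, subtract): 28950·a = -192.00 → a = ∂h/∂x = -0.006632
Back-substitute: b = ∂h/∂y = +0.006425.
Flow direction (−∇h) has components (+0.006632 E, -0.006425 N).
Azimuth = atan2(E, N) = atan2(+0.006632, -0.006425) = 134.1° ≈ 134°.

134°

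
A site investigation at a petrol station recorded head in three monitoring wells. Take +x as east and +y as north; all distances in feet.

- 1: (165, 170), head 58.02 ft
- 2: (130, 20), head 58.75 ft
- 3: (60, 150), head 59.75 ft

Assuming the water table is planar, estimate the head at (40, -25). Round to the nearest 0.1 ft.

60.3 ft

Differences from 1: to 2 (Δx, Δy, Δh) = (-35, -150, +0.73); to 3 = (-105, -20, +1.73).
Solve a·Δx + b·Δy = Δh: det = (-35)·(-20) − (-105)·(-150) = -15050.
∂h/∂x = [(+0.73)·(-20) − (+1.73)·(-150)] / -15050 = -0.01627
∂h/∂y = [(-35)·(+1.73) − (-105)·(+0.73)] / -15050 = -0.001070
h(40, -25) = 58.02 + (-0.01627)·(-125) + (-0.001070)·(-195) = 58.02 +2.034 +0.209 = 60.263 ft.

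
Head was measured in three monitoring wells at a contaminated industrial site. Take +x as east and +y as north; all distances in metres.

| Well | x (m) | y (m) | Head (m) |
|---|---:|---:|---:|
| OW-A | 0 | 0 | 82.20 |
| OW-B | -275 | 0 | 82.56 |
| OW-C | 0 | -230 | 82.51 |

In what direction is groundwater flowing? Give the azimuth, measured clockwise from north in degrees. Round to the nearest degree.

∂h/∂x = (82.56 − 82.20) / (-275 − 0) = -0.001309
∂h/∂y = (82.51 − 82.20) / (-230 − 0) = -0.001348
Flow direction (−∇h) has components (+0.001309 E, +0.001348 N).
Azimuth = atan2(E, N) = atan2(+0.001309, +0.001348) = 44.2° ≈ 044°.

044°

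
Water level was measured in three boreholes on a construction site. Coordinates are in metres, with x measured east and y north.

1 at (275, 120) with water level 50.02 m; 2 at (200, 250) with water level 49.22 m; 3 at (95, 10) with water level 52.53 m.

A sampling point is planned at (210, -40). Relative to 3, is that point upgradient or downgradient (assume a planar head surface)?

Differences from 1: to 2 (Δx, Δy, Δh) = (-75, 130, -0.80); to 3 = (-180, -110, +2.51).
Determinant of the coordinate differences = (-75)·(-110) − (-180)·130 = 31650.
∂h/∂x = [(-0.80)·(-110) − (+2.51)·130] / 31650 = -0.007529
∂h/∂y = [(-75)·(+2.51) − (-180)·(-0.80)] / 31650 = -0.01050
Head at (210, -40) = 50.02 + (-0.007529)·(-65) + (-0.01050)·(-160) = 52.19 m.
That is lower than the 52.53 m at 3, so the point is downgradient.

downgradient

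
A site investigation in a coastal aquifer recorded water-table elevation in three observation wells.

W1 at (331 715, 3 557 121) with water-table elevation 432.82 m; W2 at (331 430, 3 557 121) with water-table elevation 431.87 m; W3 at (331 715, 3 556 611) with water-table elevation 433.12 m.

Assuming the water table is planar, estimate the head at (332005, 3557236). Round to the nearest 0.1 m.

∂h/∂x = (431.87 − 432.82) / (331430 − 331715) = +0.003333
∂h/∂y = (433.12 − 432.82) / (3556611 − 3557121) = -0.0005882
h(332005, 3557236) = 432.82 + (+0.003333)·(290) + (-0.0005882)·(115) = 432.82 +0.967 -0.068 = 433.719 m.

433.7 m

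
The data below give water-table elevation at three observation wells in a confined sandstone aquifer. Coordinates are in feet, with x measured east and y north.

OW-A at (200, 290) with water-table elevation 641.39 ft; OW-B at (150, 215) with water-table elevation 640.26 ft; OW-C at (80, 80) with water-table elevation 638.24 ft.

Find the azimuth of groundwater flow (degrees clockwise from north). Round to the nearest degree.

183°

Differences from OW-A: to OW-B (Δx, Δy, Δh) = (-50, -75, -1.13); to OW-C = (-120, -210, -3.15).
Solve a·Δx + b·Δy = Δh: det = (-50)·(-210) − (-120)·(-75) = 1500.
∂h/∂x = [(-1.13)·(-210) − (-3.15)·(-75)] / 1500 = +0.0007000
∂h/∂y = [(-50)·(-3.15) − (-120)·(-1.13)] / 1500 = +0.01460
Flow direction (−∇h) has components (-0.0007000 E, -0.01460 N).
Azimuth = atan2(E, N) = atan2(-0.0007000, -0.01460) = 182.7° ≈ 183°.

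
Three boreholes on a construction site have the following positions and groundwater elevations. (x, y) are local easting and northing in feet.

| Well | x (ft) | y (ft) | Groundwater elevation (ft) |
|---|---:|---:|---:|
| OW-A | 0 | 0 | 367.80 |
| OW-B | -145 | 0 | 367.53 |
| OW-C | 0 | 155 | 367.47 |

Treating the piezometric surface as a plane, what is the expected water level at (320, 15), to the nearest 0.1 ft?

368.4 ft

∂h/∂x = (367.53 − 367.80) / (-145 − 0) = +0.001862
∂h/∂y = (367.47 − 367.80) / (155 − 0) = -0.002129
h(320, 15) = 367.80 + (+0.001862)·(320) + (-0.002129)·(15) = 367.80 +0.596 -0.032 = 368.364 ft.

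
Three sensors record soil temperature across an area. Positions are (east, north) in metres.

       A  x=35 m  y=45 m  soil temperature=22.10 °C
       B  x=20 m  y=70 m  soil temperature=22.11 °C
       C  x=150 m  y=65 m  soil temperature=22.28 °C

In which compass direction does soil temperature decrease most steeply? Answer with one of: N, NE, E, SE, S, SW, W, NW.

SW

Differences from A: to B (Δx, Δy, Δh) = (-15, 25, +0.01); to C = (115, 20, +0.18).
Determinant of the coordinate differences = (-15)·20 − 115·25 = -3175.
∂T/∂x = [(+0.01)·20 − (+0.18)·25] / -3175 = +0.001354
∂T/∂y = [(-15)·(+0.18) − 115·(+0.01)] / -3175 = +0.001213
Steepest decrease is along −∇f = (-0.001354 E, -0.001213 N) → southwest.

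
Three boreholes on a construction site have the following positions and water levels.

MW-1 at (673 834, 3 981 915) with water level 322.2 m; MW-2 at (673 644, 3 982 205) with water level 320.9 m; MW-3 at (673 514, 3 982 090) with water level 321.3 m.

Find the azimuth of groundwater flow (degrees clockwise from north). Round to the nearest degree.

352°

With h = a·x + b·y + c and MW-1 as origin, the differences give:
  (-190)·a + 290·b = -1.3
  (-320)·a + 175·b = -0.9
Eliminate b (×175 and ×290, subtract): 59550·a = 33.50 → a = ∂h/∂x = +0.0005626
Back-substitute: b = ∂h/∂y = -0.004114.
Flow direction (−∇h) has components (-0.0005626 E, +0.004114 N).
Azimuth = atan2(E, N) = atan2(-0.0005626, +0.004114) = 352.2° ≈ 352°.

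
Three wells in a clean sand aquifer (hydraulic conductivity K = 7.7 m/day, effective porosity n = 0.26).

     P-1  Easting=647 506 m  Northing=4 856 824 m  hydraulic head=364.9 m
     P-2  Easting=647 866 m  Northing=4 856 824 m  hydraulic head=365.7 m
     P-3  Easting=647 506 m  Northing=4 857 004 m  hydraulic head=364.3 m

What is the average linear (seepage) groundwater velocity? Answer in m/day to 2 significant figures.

0.12 m/day

∂h/∂x = (365.7 − 364.9) / (647866 − 647506) = +0.002222
∂h/∂y = (364.3 − 364.9) / (4857004 − 4856824) = -0.003333
|∇h| = √(0.002222² + -0.003333²) = 0.004006
Seepage velocity v = K·i/n = 7.7 × 0.004006 / 0.26 = 0.1186 m/day.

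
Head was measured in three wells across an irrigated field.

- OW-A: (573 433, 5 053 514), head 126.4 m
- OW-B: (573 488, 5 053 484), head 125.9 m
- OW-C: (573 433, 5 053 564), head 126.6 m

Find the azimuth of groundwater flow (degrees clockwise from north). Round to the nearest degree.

With h = a·x + b·y + c and OW-A as origin, the differences give:
  55·a + (-30)·b = -0.5
  0·a + 50·b = +0.2
Eliminate b (×50 and ×(-30), subtract): 2750·a = -19.00 → a = ∂h/∂x = -0.006909
Back-substitute: b = ∂h/∂y = +0.004000.
Flow direction (−∇h) has components (+0.006909 E, -0.004000 N).
Azimuth = atan2(E, N) = atan2(+0.006909, -0.004000) = 120.1° ≈ 120°.

120°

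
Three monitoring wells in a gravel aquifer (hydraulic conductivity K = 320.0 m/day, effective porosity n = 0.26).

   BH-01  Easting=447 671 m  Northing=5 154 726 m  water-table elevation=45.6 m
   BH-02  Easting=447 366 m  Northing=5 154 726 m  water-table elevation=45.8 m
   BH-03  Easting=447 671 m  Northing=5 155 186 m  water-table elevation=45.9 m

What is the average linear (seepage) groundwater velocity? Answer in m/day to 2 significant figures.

1.1 m/day

∂h/∂x = (45.8 − 45.6) / (447366 − 447671) = -0.0006557
∂h/∂y = (45.9 − 45.6) / (5155186 − 5154726) = +0.0006522
|∇h| = √(-0.0006557² + 0.0006522²) = 0.0009248
Seepage velocity v = K·i/n = 320.0 × 0.0009248 / 0.26 = 1.138 m/day.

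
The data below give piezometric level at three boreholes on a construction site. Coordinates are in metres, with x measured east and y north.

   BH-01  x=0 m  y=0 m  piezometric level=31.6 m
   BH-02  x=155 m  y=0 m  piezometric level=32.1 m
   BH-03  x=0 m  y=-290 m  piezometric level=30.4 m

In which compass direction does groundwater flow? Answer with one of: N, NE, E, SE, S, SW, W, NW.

∂h/∂x = (32.1 − 31.6) / (155 − 0) = +0.003226
∂h/∂y = (30.4 − 31.6) / (-290 − 0) = +0.004138
Flow = −∇h = (-0.003226 east, -0.004138 north), which points southwest.

SW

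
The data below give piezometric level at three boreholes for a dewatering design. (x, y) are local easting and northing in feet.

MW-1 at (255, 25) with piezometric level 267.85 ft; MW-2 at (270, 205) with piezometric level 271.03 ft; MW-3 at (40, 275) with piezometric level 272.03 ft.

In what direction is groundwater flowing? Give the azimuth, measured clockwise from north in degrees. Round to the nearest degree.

With h = a·x + b·y + c and MW-1 as origin, the differences give:
  15·a + 180·b = +3.18
  (-215)·a + 250·b = +4.18
Eliminate b (×250 and ×180, subtract): 42450·a = 42.600 → a = ∂h/∂x = +0.001004
Back-substitute: b = ∂h/∂y = +0.01758.
Flow direction (−∇h) has components (-0.001004 E, -0.01758 N).
Azimuth = atan2(E, N) = atan2(-0.001004, -0.01758) = 183.3° ≈ 183°.

183°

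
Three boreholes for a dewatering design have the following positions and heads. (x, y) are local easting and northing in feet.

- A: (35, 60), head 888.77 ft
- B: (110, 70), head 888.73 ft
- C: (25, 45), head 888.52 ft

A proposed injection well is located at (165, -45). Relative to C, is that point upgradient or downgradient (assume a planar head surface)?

Differences from A: to B (Δx, Δy, Δh) = (75, 10, -0.04); to C = (-10, -15, -0.25).
Solve a·Δx + b·Δy = Δh: det = 75·(-15) − (-10)·10 = -1025.
∂h/∂x = [(-0.04)·(-15) − (-0.25)·10] / -1025 = -0.003024
∂h/∂y = [75·(-0.25) − (-10)·(-0.04)] / -1025 = +0.01868
Head at (165, -45) = 888.77 + (-0.003024)·(130) + (+0.01868)·(-105) = 886.42 ft.
That is lower than the 888.52 ft at C, so the point is downgradient.

downgradient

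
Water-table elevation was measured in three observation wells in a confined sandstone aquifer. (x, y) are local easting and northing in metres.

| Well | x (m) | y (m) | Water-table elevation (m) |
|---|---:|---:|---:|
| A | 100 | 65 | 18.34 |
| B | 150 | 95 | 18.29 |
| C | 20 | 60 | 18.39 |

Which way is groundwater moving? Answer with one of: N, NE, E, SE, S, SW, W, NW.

NE

Differences from A: to B (Δx, Δy, Δh) = (50, 30, -0.05); to C = (-80, -5, +0.05).
Solve a·Δx + b·Δy = Δh: det = 50·(-5) − (-80)·30 = 2150.
∂h/∂x = [(-0.05)·(-5) − (+0.05)·30] / 2150 = -0.0005814
∂h/∂y = [50·(+0.05) − (-80)·(-0.05)] / 2150 = -0.0006977
Flow = −∇h = (+0.0005814 east, +0.0006977 north), which points northeast.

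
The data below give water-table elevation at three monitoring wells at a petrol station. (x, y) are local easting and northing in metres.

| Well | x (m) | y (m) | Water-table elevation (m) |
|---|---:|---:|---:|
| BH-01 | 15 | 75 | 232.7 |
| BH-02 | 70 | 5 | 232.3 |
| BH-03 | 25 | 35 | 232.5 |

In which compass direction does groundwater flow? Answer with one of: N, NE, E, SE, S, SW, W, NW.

Taking BH-01 as reference: BH-02−BH-01 = (55, -70, -0.4); BH-03−BH-01 = (10, -40, -0.2).
Solve a·Δx + b·Δy = Δh: det = 55·(-40) − 10·(-70) = -1500.
∂h/∂x = [(-0.4)·(-40) − (-0.2)·(-70)] / -1500 = -0.001333
∂h/∂y = [55·(-0.2) − 10·(-0.4)] / -1500 = +0.004667
Flow = −∇h = (+0.001333 east, -0.004667 north), which points south.

S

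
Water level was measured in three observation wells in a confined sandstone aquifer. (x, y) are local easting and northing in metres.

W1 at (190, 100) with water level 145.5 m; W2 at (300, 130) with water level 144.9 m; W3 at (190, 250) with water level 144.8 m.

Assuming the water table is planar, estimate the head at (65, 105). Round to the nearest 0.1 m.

146.0 m

Taking W1 as reference: W2−W1 = (110, 30, -0.6); W3−W1 = (0, 150, -0.7).
Determinant of the coordinate differences = 110·150 − 0·30 = 16500.
∂h/∂x = [(-0.6)·150 − (-0.7)·30] / 16500 = -0.004182
∂h/∂y = [110·(-0.7) − 0·(-0.6)] / 16500 = -0.004667
h(65, 105) = 145.5 + (-0.004182)·(-125) + (-0.004667)·(5) = 145.5 +0.523 -0.023 = 145.999 m.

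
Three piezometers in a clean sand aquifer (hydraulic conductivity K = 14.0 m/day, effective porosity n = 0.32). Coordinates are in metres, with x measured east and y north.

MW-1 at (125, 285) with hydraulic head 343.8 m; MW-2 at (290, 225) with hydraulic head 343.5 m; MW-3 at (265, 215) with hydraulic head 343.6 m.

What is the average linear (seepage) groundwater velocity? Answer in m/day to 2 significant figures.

With h = a·x + b·y + c and MW-1 as origin, the differences give:
  165·a + (-60)·b = -0.3
  140·a + (-70)·b = -0.2
Eliminate b (×(-70) and ×(-60), subtract): -3150·a = 9.00 → a = ∂h/∂x = -0.002857
Back-substitute: b = ∂h/∂y = -0.002857.
|∇h| = √(-0.002857² + -0.002857²) = 0.00404
Seepage velocity v = K·i/n = 14.0 × 0.00404 / 0.32 = 0.1767 m/day.

0.18 m/day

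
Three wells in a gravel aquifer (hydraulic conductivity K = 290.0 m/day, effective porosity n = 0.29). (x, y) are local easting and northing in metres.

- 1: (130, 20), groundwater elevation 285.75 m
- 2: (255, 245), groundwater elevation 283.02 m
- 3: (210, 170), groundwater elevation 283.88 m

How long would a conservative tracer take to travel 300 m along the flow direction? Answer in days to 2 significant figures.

12 days

Taking 1 as reference: 2−1 = (125, 225, -2.73); 3−1 = (80, 150, -1.87).
Determinant of the coordinate differences = 125·150 − 80·225 = 750.
∂h/∂x = [(-2.73)·150 − (-1.87)·225] / 750 = +0.01500
∂h/∂y = [125·(-1.87) − 80·(-2.73)] / 750 = -0.02047
|∇h| = √(0.01500² + -0.02047²) = 0.02538
Seepage velocity v = K·i/n = 290.0 × 0.02538 / 0.29 = 25.38 m/day.
t = 300 / 25.38 = 11.82 days.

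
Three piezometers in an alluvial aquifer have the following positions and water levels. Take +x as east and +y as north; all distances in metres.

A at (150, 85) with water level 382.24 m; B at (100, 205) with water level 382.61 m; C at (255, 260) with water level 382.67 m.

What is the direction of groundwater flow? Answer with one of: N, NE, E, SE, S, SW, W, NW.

S

Differences from A: to B (Δx, Δy, Δh) = (-50, 120, +0.37); to C = (105, 175, +0.43).
Determinant of the coordinate differences = (-50)·175 − 105·120 = -21350.
∂h/∂x = [(+0.37)·175 − (+0.43)·120] / -21350 = -0.0006159
∂h/∂y = [(-50)·(+0.43) − 105·(+0.37)] / -21350 = +0.002827
Flow = −∇h = (+0.0006159 east, -0.002827 north), which points south.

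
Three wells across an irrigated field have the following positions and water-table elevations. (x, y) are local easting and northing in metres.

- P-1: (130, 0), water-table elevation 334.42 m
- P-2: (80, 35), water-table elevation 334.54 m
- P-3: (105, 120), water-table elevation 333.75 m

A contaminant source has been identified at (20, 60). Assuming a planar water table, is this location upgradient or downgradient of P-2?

upgradient

With h = a·x + b·y + c and P-1 as origin, the differences give:
  (-50)·a + 35·b = +0.12
  (-25)·a + 120·b = -0.67
Eliminate b (×120 and ×35, subtract): -5125·a = 37.850 → a = ∂h/∂x = -0.007385
Back-substitute: b = ∂h/∂y = -0.007122.
Head at (20, 60) = 334.42 + (-0.007385)·(-110) + (-0.007122)·(60) = 334.81 m.
That is higher than the 334.54 m at P-2, so the point is upgradient.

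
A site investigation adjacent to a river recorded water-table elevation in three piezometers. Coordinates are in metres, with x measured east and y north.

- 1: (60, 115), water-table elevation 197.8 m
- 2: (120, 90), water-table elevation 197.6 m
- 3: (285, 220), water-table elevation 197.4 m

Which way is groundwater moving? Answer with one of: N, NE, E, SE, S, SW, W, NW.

Taking 1 as reference: 2−1 = (60, -25, -0.2); 3−1 = (225, 105, -0.4).
Determinant of the coordinate differences = 60·105 − 225·(-25) = 11925.
∂h/∂x = [(-0.2)·105 − (-0.4)·(-25)] / 11925 = -0.002600
∂h/∂y = [60·(-0.4) − 225·(-0.2)] / 11925 = +0.001761
Flow = −∇h = (+0.002600 east, -0.001761 north), which points southeast.

SE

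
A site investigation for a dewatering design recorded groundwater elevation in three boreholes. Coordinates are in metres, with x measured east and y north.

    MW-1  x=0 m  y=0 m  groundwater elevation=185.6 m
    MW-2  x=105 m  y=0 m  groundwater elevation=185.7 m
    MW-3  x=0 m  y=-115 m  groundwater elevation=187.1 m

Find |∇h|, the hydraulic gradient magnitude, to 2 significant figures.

∂h/∂x = (185.7 − 185.6) / (105 − 0) = +0.0009524
∂h/∂y = (187.1 − 185.6) / (-115 − 0) = -0.01304
|∇h| = √(0.0009524² + -0.01304²) = 0.01307

0.013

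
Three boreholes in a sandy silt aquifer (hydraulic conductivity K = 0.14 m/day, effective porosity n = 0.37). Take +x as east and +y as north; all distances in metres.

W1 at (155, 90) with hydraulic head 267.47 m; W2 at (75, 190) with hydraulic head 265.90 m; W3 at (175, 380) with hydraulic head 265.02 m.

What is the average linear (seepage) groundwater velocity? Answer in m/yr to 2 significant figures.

With h = a·x + b·y + c and W1 as origin, the differences give:
  (-80)·a + 100·b = -1.57
  20·a + 290·b = -2.45
Eliminate b (×290 and ×100, subtract): -25200·a = -210.300 → a = ∂h/∂x = +0.008345
Back-substitute: b = ∂h/∂y = -0.009024.
|∇h| = √(0.008345² + -0.009024²) = 0.01229
Seepage velocity v = K·i/n = 0.14 × 0.01229 / 0.37 = 0.00465 m/day = 1.698 m/yr.

1.7 m/yr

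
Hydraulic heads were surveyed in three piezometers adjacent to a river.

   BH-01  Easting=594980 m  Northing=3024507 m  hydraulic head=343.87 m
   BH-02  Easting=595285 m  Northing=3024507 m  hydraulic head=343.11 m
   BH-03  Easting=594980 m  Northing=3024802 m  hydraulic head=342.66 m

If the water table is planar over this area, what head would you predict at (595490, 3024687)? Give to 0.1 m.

∂h/∂x = (343.11 − 343.87) / (595285 − 594980) = -0.002492
∂h/∂y = (342.66 − 343.87) / (3024802 − 3024507) = -0.004102
h(595490, 3024687) = 343.87 + (-0.002492)·(510) + (-0.004102)·(180) = 343.87 -1.271 -0.738 = 341.861 m.

341.9 m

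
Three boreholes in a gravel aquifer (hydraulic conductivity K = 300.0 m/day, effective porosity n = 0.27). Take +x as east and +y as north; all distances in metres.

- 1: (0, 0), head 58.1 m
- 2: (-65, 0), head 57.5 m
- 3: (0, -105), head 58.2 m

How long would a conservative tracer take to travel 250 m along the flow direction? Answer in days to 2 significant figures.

24 days

∂h/∂x = (57.5 − 58.1) / (-65 − 0) = +0.009231
∂h/∂y = (58.2 − 58.1) / (-105 − 0) = -0.0009524
|∇h| = √(0.009231² + -0.0009524²) = 0.00928
Seepage velocity v = K·i/n = 300.0 × 0.00928 / 0.27 = 10.31 m/day.
t = 250 / 10.31 = 24.25 days.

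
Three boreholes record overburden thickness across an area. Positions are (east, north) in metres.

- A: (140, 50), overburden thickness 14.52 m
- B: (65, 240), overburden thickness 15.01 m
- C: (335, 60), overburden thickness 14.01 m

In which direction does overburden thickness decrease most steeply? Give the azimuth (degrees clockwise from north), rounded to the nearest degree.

119°

Taking A as reference: B−A = (-75, 190, +0.49); C−A = (195, 10, -0.51).
Determinant of the coordinate differences = (-75)·10 − 195·190 = -37800.
∂d/∂x = [(+0.49)·10 − (-0.51)·190] / -37800 = -0.002693
∂d/∂y = [(-75)·(-0.51) − 195·(+0.49)] / -37800 = +0.001516
Steepest decrease is along −∇f: components (+0.002693 E, -0.001516 N).
Azimuth = atan2(+0.002693, -0.001516) = 119.4° ≈ 119°.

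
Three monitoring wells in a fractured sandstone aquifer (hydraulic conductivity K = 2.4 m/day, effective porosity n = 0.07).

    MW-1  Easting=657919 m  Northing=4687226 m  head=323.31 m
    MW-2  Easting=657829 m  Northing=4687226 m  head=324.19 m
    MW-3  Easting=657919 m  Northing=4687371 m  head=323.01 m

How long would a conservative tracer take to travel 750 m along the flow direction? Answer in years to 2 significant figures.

6.0 years

∂h/∂x = (324.19 − 323.31) / (657829 − 657919) = -0.009778
∂h/∂y = (323.01 − 323.31) / (4687371 − 4687226) = -0.002069
|∇h| = √(-0.009778² + -0.002069²) = 0.009995
Seepage velocity v = K·i/n = 2.4 × 0.009995 / 0.07 = 0.3427 m/day.
t = 750 / 0.3427 = 2189 days = 5.99 years.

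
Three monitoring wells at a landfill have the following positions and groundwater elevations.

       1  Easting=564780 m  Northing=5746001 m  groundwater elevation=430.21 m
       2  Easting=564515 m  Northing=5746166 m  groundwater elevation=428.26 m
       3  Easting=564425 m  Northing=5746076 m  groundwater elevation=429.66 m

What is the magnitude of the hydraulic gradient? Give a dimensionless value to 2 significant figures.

Three-point gradient (reference 1): Δ to 2 = (-265, 165, -1.95), Δ to 3 = (-355, 75, -0.55).
∂h/∂x = -0.001434, ∂h/∂y = -0.01412 (det = 38700).
|∇h| = √(-0.001434² + -0.01412²) = 0.01419

0.014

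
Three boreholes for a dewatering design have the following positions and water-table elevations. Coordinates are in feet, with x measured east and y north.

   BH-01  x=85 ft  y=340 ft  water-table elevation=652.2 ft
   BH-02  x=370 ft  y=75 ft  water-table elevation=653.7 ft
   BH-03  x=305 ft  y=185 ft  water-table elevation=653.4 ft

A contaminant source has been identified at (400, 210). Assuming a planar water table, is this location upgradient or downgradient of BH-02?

upgradient

Taking BH-01 as reference: BH-02−BH-01 = (285, -265, +1.5); BH-03−BH-01 = (220, -155, +1.2).
Determinant of the coordinate differences = 285·(-155) − 220·(-265) = 14125.
∂h/∂x = [(+1.5)·(-155) − (+1.2)·(-265)] / 14125 = +0.006053
∂h/∂y = [285·(+1.2) − 220·(+1.5)] / 14125 = +0.0008496
Head at (400, 210) = 652.2 + (+0.006053)·(315) + (+0.0008496)·(-130) = 654.00 ft.
That is higher than the 653.7 ft at BH-02, so the point is upgradient.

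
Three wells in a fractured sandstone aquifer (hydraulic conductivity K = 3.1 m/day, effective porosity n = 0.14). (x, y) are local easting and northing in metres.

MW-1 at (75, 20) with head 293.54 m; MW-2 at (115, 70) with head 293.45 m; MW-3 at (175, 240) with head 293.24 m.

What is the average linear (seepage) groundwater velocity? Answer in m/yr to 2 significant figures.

12 m/yr

Differences from MW-1: to MW-2 (Δx, Δy, Δh) = (40, 50, -0.09); to MW-3 = (100, 220, -0.30).
Solve a·Δx + b·Δy = Δh: det = 40·220 − 100·50 = 3800.
∂h/∂x = [(-0.09)·220 − (-0.30)·50] / 3800 = -0.001263
∂h/∂y = [40·(-0.30) − 100·(-0.09)] / 3800 = -0.0007895
|∇h| = √(-0.001263² + -0.0007895²) = 0.001489
Seepage velocity v = K·i/n = 3.1 × 0.001489 / 0.14 = 0.03297 m/day = 12.04 m/yr.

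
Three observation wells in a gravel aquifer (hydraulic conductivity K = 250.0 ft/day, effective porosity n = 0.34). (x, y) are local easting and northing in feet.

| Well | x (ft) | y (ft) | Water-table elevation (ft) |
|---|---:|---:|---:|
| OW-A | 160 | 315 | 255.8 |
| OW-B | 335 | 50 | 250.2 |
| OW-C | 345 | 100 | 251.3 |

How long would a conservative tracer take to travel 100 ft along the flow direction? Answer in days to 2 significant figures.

6.2 days

With h = a·x + b·y + c and OW-A as origin, the differences give:
  175·a + (-265)·b = -5.6
  185·a + (-215)·b = -4.5
Eliminate b (×(-215) and ×(-265), subtract): 11400·a = 11.50 → a = ∂h/∂x = +0.001009
Back-substitute: b = ∂h/∂y = +0.02180.
|∇h| = √(0.001009² + 0.02180²) = 0.02182
Seepage velocity v = K·i/n = 250.0 × 0.02182 / 0.34 = 16.04 ft/day.
t = 100 / 16.04 = 6.234 days.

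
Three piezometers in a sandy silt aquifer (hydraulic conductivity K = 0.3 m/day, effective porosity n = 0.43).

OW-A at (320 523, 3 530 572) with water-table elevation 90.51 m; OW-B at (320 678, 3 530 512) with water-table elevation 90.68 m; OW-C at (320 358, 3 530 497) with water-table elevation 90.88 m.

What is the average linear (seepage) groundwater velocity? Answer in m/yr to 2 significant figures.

1.0 m/yr

With h = a·x + b·y + c and OW-A as origin, the differences give:
  155·a + (-60)·b = +0.17
  (-165)·a + (-75)·b = +0.37
Eliminate b (×(-75) and ×(-60), subtract): -21525·a = 9.450 → a = ∂h/∂x = -0.0004390
Back-substitute: b = ∂h/∂y = -0.003967.
|∇h| = √(-0.0004390² + -0.003967²) = 0.003991
Seepage velocity v = K·i/n = 0.3 × 0.003991 / 0.43 = 0.002784 m/day = 1.017 m/yr.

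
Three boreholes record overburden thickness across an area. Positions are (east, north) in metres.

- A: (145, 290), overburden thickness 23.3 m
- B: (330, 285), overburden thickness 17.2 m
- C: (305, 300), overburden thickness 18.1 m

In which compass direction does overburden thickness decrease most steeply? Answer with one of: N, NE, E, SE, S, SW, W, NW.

Differences from A: to B (Δx, Δy, Δh) = (185, -5, -6.1); to C = (160, 10, -5.2).
Determinant of the coordinate differences = 185·10 − 160·(-5) = 2650.
∂d/∂x = [(-6.1)·10 − (-5.2)·(-5)] / 2650 = -0.03283
∂d/∂y = [185·(-5.2) − 160·(-6.1)] / 2650 = +0.005283
Steepest decrease is along −∇f = (+0.03283 E, -0.005283 N) → east.

E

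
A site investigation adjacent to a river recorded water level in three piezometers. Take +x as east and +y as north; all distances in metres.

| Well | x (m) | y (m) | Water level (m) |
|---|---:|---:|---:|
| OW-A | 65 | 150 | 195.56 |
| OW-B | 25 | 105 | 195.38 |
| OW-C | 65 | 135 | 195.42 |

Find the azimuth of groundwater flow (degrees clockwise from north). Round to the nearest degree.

147°

Taking OW-A as reference: OW-B−OW-A = (-40, -45, -0.18); OW-C−OW-A = (0, -15, -0.14).
Determinant of the coordinate differences = (-40)·(-15) − 0·(-45) = 600.
∂h/∂x = [(-0.18)·(-15) − (-0.14)·(-45)] / 600 = -0.006000
∂h/∂y = [(-40)·(-0.14) − 0·(-0.18)] / 600 = +0.009333
Flow direction (−∇h) has components (+0.006000 E, -0.009333 N).
Azimuth = atan2(E, N) = atan2(+0.006000, -0.009333) = 147.3° ≈ 147°.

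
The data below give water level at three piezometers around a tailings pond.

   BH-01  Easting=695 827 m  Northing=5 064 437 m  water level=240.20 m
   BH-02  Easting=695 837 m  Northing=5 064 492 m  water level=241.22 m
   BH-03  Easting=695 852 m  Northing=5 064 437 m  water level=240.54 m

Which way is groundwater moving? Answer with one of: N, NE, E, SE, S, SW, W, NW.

SW

With h = a·x + b·y + c and BH-01 as origin, the differences give:
  10·a + 55·b = +1.02
  25·a + 0·b = +0.34
Eliminate b (×0 and ×55, subtract): -1375·a = -18.700 → a = ∂h/∂x = +0.01360
Back-substitute: b = ∂h/∂y = +0.01607.
Flow = −∇h = (-0.01360 east, -0.01607 north), which points southwest.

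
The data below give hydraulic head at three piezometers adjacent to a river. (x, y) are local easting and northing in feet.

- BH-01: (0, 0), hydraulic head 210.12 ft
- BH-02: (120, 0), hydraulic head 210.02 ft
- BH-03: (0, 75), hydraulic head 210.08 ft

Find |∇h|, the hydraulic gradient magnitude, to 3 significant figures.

0.000989

∂h/∂x = (210.02 − 210.12) / (120 − 0) = -0.0008333
∂h/∂y = (210.08 − 210.12) / (75 − 0) = -0.0005333
|∇h| = √(-0.0008333² + -0.0005333²) = 0.0009893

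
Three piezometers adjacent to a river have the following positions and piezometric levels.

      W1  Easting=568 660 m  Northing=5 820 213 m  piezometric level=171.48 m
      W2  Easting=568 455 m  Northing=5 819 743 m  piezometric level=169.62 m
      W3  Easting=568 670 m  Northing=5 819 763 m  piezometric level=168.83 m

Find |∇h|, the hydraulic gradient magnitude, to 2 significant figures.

0.0072

Taking W1 as reference: W2−W1 = (-205, -470, -1.86); W3−W1 = (10, -450, -2.65).
Determinant of the coordinate differences = (-205)·(-450) − 10·(-470) = 96950.
∂h/∂x = [(-1.86)·(-450) − (-2.65)·(-470)] / 96950 = -0.004214
∂h/∂y = [(-205)·(-2.65) − 10·(-1.86)] / 96950 = +0.005795
|∇h| = √(-0.004214² + 0.005795²) = 0.007165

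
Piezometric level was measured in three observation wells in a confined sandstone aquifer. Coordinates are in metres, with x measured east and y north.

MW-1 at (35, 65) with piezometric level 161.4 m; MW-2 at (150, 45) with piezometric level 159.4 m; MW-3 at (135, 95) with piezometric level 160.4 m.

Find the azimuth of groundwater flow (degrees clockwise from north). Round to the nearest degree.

137°

With h = a·x + b·y + c and MW-1 as origin, the differences give:
  115·a + (-20)·b = -2.0
  100·a + 30·b = -1.0
Eliminate b (×30 and ×(-20), subtract): 5450·a = -80.00 → a = ∂h/∂x = -0.01468
Back-substitute: b = ∂h/∂y = +0.01560.
Flow direction (−∇h) has components (+0.01468 E, -0.01560 N).
Azimuth = atan2(E, N) = atan2(+0.01468, -0.01560) = 136.7° ≈ 137°.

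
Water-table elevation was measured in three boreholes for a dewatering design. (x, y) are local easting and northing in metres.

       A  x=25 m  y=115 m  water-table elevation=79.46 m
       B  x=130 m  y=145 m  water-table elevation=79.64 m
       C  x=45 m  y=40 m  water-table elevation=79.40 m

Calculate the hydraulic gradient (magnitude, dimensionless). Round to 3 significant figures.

0.00181

With h = a·x + b·y + c and A as origin, the differences give:
  105·a + 30·b = +0.18
  20·a + (-75)·b = -0.06
Eliminate b (×(-75) and ×30, subtract): -8475·a = -11.700 → a = ∂h/∂x = +0.001381
Back-substitute: b = ∂h/∂y = +0.001168.
|∇h| = √(0.001381² + 0.001168²) = 0.001809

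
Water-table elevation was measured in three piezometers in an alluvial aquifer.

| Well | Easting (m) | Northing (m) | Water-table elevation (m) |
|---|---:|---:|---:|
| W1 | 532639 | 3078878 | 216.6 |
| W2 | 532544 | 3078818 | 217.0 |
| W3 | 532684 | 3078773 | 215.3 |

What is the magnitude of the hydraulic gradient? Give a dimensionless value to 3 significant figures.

Taking W1 as reference: W2−W1 = (-95, -60, +0.4); W3−W1 = (45, -105, -1.3).
Determinant of the coordinate differences = (-95)·(-105) − 45·(-60) = 12675.
∂h/∂x = [(+0.4)·(-105) − (-1.3)·(-60)] / 12675 = -0.009467
∂h/∂y = [(-95)·(-1.3) − 45·(+0.4)] / 12675 = +0.008323
|∇h| = √(-0.009467² + 0.008323²) = 0.01261

0.0126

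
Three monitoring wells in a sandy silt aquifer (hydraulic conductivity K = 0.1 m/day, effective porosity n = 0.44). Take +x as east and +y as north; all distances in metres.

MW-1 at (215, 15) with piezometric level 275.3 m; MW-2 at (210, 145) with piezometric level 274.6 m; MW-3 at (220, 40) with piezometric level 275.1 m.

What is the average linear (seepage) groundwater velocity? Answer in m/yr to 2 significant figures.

1.0 m/yr

With h = a·x + b·y + c and MW-1 as origin, the differences give:
  (-5)·a + 130·b = -0.7
  5·a + 25·b = -0.2
Eliminate b (×25 and ×130, subtract): -775·a = 8.50 → a = ∂h/∂x = -0.01097
Back-substitute: b = ∂h/∂y = -0.005806.
|∇h| = √(-0.01097² + -0.005806²) = 0.01241
Seepage velocity v = K·i/n = 0.1 × 0.01241 / 0.44 = 0.00282 m/day = 1.03 m/yr.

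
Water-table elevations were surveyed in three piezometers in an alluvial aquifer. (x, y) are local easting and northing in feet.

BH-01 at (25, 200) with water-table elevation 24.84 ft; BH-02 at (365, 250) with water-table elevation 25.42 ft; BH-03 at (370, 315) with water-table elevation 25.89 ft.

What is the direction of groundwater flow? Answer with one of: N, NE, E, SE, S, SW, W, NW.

S

Differences from BH-01: to BH-02 (Δx, Δy, Δh) = (340, 50, +0.58); to BH-03 = (345, 115, +1.05).
Determinant of the coordinate differences = 340·115 − 345·50 = 21850.
∂h/∂x = [(+0.58)·115 − (+1.05)·50] / 21850 = +0.0006499
∂h/∂y = [340·(+1.05) − 345·(+0.58)] / 21850 = +0.007181
Flow = −∇h = (-0.0006499 east, -0.007181 north), which points south.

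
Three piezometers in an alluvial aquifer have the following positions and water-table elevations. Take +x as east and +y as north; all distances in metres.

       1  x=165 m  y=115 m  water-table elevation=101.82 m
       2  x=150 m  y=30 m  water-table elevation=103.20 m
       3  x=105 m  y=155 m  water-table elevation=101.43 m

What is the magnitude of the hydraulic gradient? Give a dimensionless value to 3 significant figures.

Differences from 1: to 2 (Δx, Δy, Δh) = (-15, -85, +1.38); to 3 = (-60, 40, -0.39).
Determinant of the coordinate differences = (-15)·40 − (-60)·(-85) = -5700.
∂h/∂x = [(+1.38)·40 − (-0.39)·(-85)] / -5700 = -0.003868
∂h/∂y = [(-15)·(-0.39) − (-60)·(+1.38)] / -5700 = -0.01555
|∇h| = √(-0.003868² + -0.01555²) = 0.01602

0.0160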